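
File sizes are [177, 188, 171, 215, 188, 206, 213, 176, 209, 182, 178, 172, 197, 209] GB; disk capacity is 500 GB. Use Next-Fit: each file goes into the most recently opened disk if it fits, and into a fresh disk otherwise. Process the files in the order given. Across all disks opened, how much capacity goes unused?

Put 177 GB in disk 1; 323 GB remain.
Put 188 GB in disk 1; 135 GB remain.
Put 171 GB in disk 2; 329 GB remain.
Put 215 GB in disk 2; 114 GB remain.
Put 188 GB in disk 3; 312 GB remain.
Put 206 GB in disk 3; 106 GB remain.
Put 213 GB in disk 4; 287 GB remain.
Put 176 GB in disk 4; 111 GB remain.
Put 209 GB in disk 5; 291 GB remain.
Put 182 GB in disk 5; 109 GB remain.
Put 178 GB in disk 6; 322 GB remain.
Put 172 GB in disk 6; 150 GB remain.
Put 197 GB in disk 7; 303 GB remain.
Put 209 GB in disk 7; 94 GB remain.
7 disks × 500 GB = 3500 GB; used 2681 GB; unused 819 GB.

819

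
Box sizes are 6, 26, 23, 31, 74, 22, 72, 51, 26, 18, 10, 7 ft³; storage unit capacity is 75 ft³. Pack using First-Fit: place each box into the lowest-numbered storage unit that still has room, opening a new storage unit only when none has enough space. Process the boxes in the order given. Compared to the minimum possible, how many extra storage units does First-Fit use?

First-Fit: [6,26,23,18] [31,22,10,7] [74] [72] [51] [26] → 6 storage units.
Total size 366 ft³; any packing needs at least ⌈366/75⌉ = 5 storage units.
An optimal packing achieves that bound: [74] [72] [51,23] [31,26,18] [26,22,10,7,6] → 5 storage units.
Excess: 6 − 5 = 1.

1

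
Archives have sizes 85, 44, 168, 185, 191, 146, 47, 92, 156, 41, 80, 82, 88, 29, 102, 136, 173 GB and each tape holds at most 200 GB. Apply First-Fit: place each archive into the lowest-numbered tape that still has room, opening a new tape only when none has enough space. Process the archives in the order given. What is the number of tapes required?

Put 85 GB in tape 1; 115 GB remain.
Put 44 GB in tape 1; 71 GB remain.
Put 168 GB in tape 2; 32 GB remain.
Put 185 GB in tape 3; 15 GB remain.
Put 191 GB in tape 4; 9 GB remain.
Put 146 GB in tape 5; 54 GB remain.
Put 47 GB in tape 1; 24 GB remain.
Put 92 GB in tape 6; 108 GB remain.
Put 156 GB in tape 7; 44 GB remain.
Put 41 GB in tape 5; 13 GB remain.
Put 80 GB in tape 6; 28 GB remain.
Put 82 GB in tape 8; 118 GB remain.
Put 88 GB in tape 8; 30 GB remain.
Put 29 GB in tape 2; 3 GB remain.
Put 102 GB in tape 9; 98 GB remain.
Put 136 GB in tape 10; 64 GB remain.
Put 173 GB in tape 11; 27 GB remain.

11 tapes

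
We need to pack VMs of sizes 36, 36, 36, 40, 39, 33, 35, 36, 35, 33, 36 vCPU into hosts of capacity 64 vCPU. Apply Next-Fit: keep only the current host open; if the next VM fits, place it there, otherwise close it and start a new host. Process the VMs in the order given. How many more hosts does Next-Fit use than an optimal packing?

0

Next-Fit: [36] [36] [36] [40] [39] [33] [35] [36] [35] [33] [36] → 11 hosts.
11 VMs exceed 32 vCPU (half the capacity), and no two of those can share a host, so at least 11 hosts are needed.
So 11 is already optimal.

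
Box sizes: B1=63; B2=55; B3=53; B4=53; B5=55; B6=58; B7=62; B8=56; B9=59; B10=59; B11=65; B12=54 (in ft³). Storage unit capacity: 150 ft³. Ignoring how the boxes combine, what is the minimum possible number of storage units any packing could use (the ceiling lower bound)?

5 storage units

Total size = 63 + 55 + 53 + 53 + 55 + 58 + 62 + 56 + 59 + 59 + 65 + 54 = 692 ft³.
⌈692 / 150⌉ = 5.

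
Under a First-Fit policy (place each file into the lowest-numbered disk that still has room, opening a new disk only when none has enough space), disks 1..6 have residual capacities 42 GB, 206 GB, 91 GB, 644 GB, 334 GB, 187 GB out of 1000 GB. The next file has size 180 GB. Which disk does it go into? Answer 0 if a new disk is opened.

Disks with room: disk 2 (206 GB), disk 4 (644 GB), disk 5 (334 GB), disk 6 (187 GB).
The first with room is disk 2.

2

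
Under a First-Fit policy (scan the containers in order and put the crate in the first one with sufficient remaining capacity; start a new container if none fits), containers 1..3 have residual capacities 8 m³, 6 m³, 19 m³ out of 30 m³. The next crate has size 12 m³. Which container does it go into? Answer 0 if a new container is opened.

Containers with room: container 3 (19 m³).
The first with room is container 3.

3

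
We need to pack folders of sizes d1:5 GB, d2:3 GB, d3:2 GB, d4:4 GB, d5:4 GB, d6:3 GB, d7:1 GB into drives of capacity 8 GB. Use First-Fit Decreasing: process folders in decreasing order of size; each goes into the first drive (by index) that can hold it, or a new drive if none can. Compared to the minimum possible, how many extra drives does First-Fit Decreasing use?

0

First-Fit Decreasing: [5,3] [4,4] [3,2,1] → 3 drives.
Total size 22 GB; any packing needs at least ⌈22/8⌉ = 3 drives.
So 3 is already optimal.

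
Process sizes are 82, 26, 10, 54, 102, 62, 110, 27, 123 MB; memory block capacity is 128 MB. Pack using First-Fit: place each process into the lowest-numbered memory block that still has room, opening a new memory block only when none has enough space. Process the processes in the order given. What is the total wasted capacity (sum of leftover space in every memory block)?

172

memory block 1: place 82 MB, 46 MB left
memory block 1: place 26 MB, 20 MB left
memory block 1: place 10 MB, 10 MB left
memory block 2: place 54 MB, 74 MB left
memory block 3: place 102 MB, 26 MB left
memory block 2: place 62 MB, 12 MB left
memory block 4: place 110 MB, 18 MB left
memory block 5: place 27 MB, 101 MB left
memory block 6: place 123 MB, 5 MB left
6 memory blocks × 128 MB = 768 MB; used 596 MB; unused 172 MB.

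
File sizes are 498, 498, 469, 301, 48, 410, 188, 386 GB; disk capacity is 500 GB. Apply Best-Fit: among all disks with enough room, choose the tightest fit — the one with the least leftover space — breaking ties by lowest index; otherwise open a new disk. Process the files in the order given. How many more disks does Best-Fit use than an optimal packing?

1

Best-Fit: [498] [498] [469] [301,48] [410] [188] [386] → 7 disks.
Total size 2798 GB; any packing needs at least ⌈2798/500⌉ = 6 disks.
An optimal packing achieves that bound: [498] [498] [469] [410,48] [386] [301,188] → 6 disks.
Excess: 7 − 6 = 1.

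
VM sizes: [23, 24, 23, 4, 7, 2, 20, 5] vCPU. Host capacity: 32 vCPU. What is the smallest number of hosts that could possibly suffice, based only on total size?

4 hosts

Total size = 23 + 24 + 23 + 4 + 7 + 2 + 20 + 5 = 108 vCPU.
⌈108 / 32⌉ = 4.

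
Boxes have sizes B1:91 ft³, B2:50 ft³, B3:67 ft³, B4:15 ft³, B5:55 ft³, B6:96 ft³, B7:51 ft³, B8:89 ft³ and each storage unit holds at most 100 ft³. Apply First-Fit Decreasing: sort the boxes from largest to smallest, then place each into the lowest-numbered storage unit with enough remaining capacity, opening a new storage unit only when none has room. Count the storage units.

Sorted descending: 96, 91, 89, 67, 55, 51, 50, 15.
96 ft³ → storage unit 1 (remaining 4 ft³)
91 ft³ → storage unit 2 (remaining 9 ft³)
89 ft³ → storage unit 3 (remaining 11 ft³)
67 ft³ → storage unit 4 (remaining 33 ft³)
55 ft³ → storage unit 5 (remaining 45 ft³)
51 ft³ → storage unit 6 (remaining 49 ft³)
50 ft³ → storage unit 7 (remaining 50 ft³)
15 ft³ → storage unit 4 (remaining 18 ft³)

7 storage units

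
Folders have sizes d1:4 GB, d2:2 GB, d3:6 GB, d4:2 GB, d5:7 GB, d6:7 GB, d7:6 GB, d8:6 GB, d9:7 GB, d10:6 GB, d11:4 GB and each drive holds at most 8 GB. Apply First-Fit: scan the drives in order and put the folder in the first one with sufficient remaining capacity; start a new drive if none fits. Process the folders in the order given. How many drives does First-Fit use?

9 drives

Put d1 (4 GB) in drive 1; 4 GB remain.
Put d2 (2 GB) in drive 1; 2 GB remain.
Put d3 (6 GB) in drive 2; 2 GB remain.
Put d4 (2 GB) in drive 1; 0 GB remain.
Put d5 (7 GB) in drive 3; 1 GB remain.
Put d6 (7 GB) in drive 4; 1 GB remain.
Put d7 (6 GB) in drive 5; 2 GB remain.
Put d8 (6 GB) in drive 6; 2 GB remain.
Put d9 (7 GB) in drive 7; 1 GB remain.
Put d10 (6 GB) in drive 8; 2 GB remain.
Put d11 (4 GB) in drive 9; 4 GB remain.
Final drives: [4,2,2] [6] [7] [7] [6] [6] [7] [6] [4].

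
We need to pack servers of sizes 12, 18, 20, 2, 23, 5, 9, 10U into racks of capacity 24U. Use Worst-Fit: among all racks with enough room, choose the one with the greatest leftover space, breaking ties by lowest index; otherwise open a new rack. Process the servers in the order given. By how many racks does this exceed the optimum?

Worst-Fit: [12,2,5] [18] [20] [23] [9,10] → 5 racks.
Total size 99U; any packing needs at least ⌈99/24⌉ = 5 racks.
So 5 is already optimal.

0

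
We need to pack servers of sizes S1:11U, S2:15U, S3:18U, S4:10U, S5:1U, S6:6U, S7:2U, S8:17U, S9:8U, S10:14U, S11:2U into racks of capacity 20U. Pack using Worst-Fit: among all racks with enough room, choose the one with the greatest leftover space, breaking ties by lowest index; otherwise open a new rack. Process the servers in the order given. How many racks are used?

rack 1: place S1 (11U), 9U left
rack 2: place S2 (15U), 5U left
rack 3: place S3 (18U), 2U left
rack 4: place S4 (10U), 10U left
rack 4: place S5 (1U), 9U left
rack 1: place S6 (6U), 3U left
rack 4: place S7 (2U), 7U left
rack 5: place S8 (17U), 3U left
rack 6: place S9 (8U), 12U left
rack 7: place S10 (14U), 6U left
rack 6: place S11 (2U), 10U left
Final racks: [11,6] [15] [18] [10,1,2] [17] [8,2] [14].

7 racks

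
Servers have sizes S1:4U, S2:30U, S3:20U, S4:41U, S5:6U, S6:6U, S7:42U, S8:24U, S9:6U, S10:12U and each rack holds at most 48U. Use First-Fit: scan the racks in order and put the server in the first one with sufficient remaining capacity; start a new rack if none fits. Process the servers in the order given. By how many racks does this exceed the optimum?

First-Fit: [4,30,6,6] [20,24] [41,6] [42] [12] → 5 racks.
Total size 191U; any packing needs at least ⌈191/48⌉ = 4 racks.
An optimal packing achieves that bound: [42,6] [41,6] [30,12,6] [24,20,4] → 4 racks.
Excess: 5 − 4 = 1.

1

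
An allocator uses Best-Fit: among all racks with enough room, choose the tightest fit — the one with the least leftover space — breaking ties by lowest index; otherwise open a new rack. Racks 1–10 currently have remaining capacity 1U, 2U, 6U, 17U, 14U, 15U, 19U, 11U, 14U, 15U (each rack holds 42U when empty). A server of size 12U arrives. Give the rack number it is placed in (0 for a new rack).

5

Racks with room: rack 4 (17U), rack 5 (14U), rack 6 (15U), rack 7 (19U), rack 9 (14U), rack 10 (15U).
Tightest fit is rack 5 with 14U free.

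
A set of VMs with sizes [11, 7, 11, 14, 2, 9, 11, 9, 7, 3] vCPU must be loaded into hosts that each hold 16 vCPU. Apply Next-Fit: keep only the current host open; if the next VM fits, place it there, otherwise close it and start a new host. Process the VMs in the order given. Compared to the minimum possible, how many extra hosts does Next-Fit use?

2

Next-Fit: [11] [7] [11] [14,2] [9] [11] [9,7] [3] → 8 hosts.
Total size 84 vCPU; any packing needs at least ⌈84/16⌉ = 6 hosts.
An optimal packing achieves that bound: [14,2] [11,3] [11] [11] [9,7] [9,7] → 6 hosts.
Excess: 8 − 6 = 2.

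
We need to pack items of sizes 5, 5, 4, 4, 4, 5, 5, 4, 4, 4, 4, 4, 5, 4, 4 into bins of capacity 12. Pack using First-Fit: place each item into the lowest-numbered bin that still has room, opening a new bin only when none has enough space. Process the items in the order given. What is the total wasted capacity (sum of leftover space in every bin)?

7

bin 1: place 5, 7 left
bin 1: place 5, 2 left
bin 2: place 4, 8 left
bin 2: place 4, 4 left
bin 2: place 4, 0 left
bin 3: place 5, 7 left
bin 3: place 5, 2 left
bin 4: place 4, 8 left
bin 4: place 4, 4 left
bin 4: place 4, 0 left
bin 5: place 4, 8 left
bin 5: place 4, 4 left
bin 6: place 5, 7 left
bin 5: place 4, 0 left
bin 6: place 4, 3 left
6 bins × 12 = 72; used 65; unused 7.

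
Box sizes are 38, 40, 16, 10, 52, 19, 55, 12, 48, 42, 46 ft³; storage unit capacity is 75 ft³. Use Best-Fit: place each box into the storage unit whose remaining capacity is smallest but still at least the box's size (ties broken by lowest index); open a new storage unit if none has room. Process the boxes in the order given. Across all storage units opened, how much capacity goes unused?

38 ft³ → storage unit 1 (remaining 37 ft³)
40 ft³ → storage unit 2 (remaining 35 ft³)
16 ft³ → storage unit 2 (remaining 19 ft³)
10 ft³ → storage unit 2 (remaining 9 ft³)
52 ft³ → storage unit 3 (remaining 23 ft³)
19 ft³ → storage unit 3 (remaining 4 ft³)
55 ft³ → storage unit 4 (remaining 20 ft³)
12 ft³ → storage unit 4 (remaining 8 ft³)
48 ft³ → storage unit 5 (remaining 27 ft³)
42 ft³ → storage unit 6 (remaining 33 ft³)
46 ft³ → storage unit 7 (remaining 29 ft³)
7 storage units × 75 ft³ = 525 ft³; used 378 ft³; unused 147 ft³.

147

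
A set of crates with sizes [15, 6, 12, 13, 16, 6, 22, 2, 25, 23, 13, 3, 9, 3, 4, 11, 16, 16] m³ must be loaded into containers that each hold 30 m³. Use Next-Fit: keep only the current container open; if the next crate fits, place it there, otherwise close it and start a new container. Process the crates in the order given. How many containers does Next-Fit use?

Put 15 m³ in container 1; 15 m³ remain.
Put 6 m³ in container 1; 9 m³ remain.
Put 12 m³ in container 2; 18 m³ remain.
Put 13 m³ in container 2; 5 m³ remain.
Put 16 m³ in container 3; 14 m³ remain.
Put 6 m³ in container 3; 8 m³ remain.
Put 22 m³ in container 4; 8 m³ remain.
Put 2 m³ in container 4; 6 m³ remain.
Put 25 m³ in container 5; 5 m³ remain.
Put 23 m³ in container 6; 7 m³ remain.
Put 13 m³ in container 7; 17 m³ remain.
Put 3 m³ in container 7; 14 m³ remain.
Put 9 m³ in container 7; 5 m³ remain.
Put 3 m³ in container 7; 2 m³ remain.
Put 4 m³ in container 8; 26 m³ remain.
Put 11 m³ in container 8; 15 m³ remain.
Put 16 m³ in container 9; 14 m³ remain.
Put 16 m³ in container 10; 14 m³ remain.

10 containers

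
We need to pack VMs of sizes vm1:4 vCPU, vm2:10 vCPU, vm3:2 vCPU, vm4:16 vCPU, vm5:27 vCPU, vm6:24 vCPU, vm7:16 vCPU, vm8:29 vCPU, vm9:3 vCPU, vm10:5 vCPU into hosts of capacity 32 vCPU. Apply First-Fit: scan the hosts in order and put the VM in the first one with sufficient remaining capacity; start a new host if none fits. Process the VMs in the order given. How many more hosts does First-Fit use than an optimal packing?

0

First-Fit: [4,10,2,16] [27,3] [24,5] [16] [29] → 5 hosts.
Total size 136 vCPU; any packing needs at least ⌈136/32⌉ = 5 hosts.
So 5 is already optimal.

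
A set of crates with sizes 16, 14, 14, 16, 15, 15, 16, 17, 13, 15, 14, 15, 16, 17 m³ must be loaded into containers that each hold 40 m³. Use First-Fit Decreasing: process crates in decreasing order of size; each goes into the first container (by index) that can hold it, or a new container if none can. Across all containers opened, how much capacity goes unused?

67

Sorted descending: 17, 17, 16, 16, 16, 16, 15, 15, 15, 15, 14, 14, 14, 13.
container 1: place 17 m³, 23 m³ left
container 1: place 17 m³, 6 m³ left
container 2: place 16 m³, 24 m³ left
container 2: place 16 m³, 8 m³ left
container 3: place 16 m³, 24 m³ left
container 3: place 16 m³, 8 m³ left
container 4: place 15 m³, 25 m³ left
container 4: place 15 m³, 10 m³ left
container 5: place 15 m³, 25 m³ left
container 5: place 15 m³, 10 m³ left
container 6: place 14 m³, 26 m³ left
container 6: place 14 m³, 12 m³ left
container 7: place 14 m³, 26 m³ left
container 7: place 13 m³, 13 m³ left
7 containers × 40 m³ = 280 m³; used 213 m³; unused 67 m³.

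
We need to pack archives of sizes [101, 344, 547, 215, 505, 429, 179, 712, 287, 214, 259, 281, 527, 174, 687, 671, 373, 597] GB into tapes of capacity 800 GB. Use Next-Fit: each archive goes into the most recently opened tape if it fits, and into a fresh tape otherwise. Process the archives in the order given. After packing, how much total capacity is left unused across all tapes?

Put 101 GB in tape 1; 699 GB remain.
Put 344 GB in tape 1; 355 GB remain.
Put 547 GB in tape 2; 253 GB remain.
Put 215 GB in tape 2; 38 GB remain.
Put 505 GB in tape 3; 295 GB remain.
Put 429 GB in tape 4; 371 GB remain.
Put 179 GB in tape 4; 192 GB remain.
Put 712 GB in tape 5; 88 GB remain.
Put 287 GB in tape 6; 513 GB remain.
Put 214 GB in tape 6; 299 GB remain.
Put 259 GB in tape 6; 40 GB remain.
Put 281 GB in tape 7; 519 GB remain.
Put 527 GB in tape 8; 273 GB remain.
Put 174 GB in tape 8; 99 GB remain.
Put 687 GB in tape 9; 113 GB remain.
Put 671 GB in tape 10; 129 GB remain.
Put 373 GB in tape 11; 427 GB remain.
Put 597 GB in tape 12; 203 GB remain.
12 tapes × 800 GB = 9600 GB; used 7102 GB; unused 2498 GB.

2498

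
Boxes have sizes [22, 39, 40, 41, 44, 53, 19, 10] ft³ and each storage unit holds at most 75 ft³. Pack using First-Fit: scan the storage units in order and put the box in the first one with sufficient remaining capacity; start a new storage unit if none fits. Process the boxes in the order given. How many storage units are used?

5

22 ft³ → storage unit 1 (remaining 53 ft³)
39 ft³ → storage unit 1 (remaining 14 ft³)
40 ft³ → storage unit 2 (remaining 35 ft³)
41 ft³ → storage unit 3 (remaining 34 ft³)
44 ft³ → storage unit 4 (remaining 31 ft³)
53 ft³ → storage unit 5 (remaining 22 ft³)
19 ft³ → storage unit 2 (remaining 16 ft³)
10 ft³ → storage unit 1 (remaining 4 ft³)
Final storage units: [22,39,10] [40,19] [41] [44] [53].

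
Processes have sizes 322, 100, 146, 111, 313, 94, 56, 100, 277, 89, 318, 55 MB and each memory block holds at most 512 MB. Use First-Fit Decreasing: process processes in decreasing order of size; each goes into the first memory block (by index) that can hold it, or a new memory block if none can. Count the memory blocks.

Sorted descending: 322, 318, 313, 277, 146, 111, 100, 100, 94, 89, 56, 55.
322 MB → memory block 1 (remaining 190 MB)
318 MB → memory block 2 (remaining 194 MB)
313 MB → memory block 3 (remaining 199 MB)
277 MB → memory block 4 (remaining 235 MB)
146 MB → memory block 1 (remaining 44 MB)
111 MB → memory block 2 (remaining 83 MB)
100 MB → memory block 3 (remaining 99 MB)
100 MB → memory block 4 (remaining 135 MB)
94 MB → memory block 3 (remaining 5 MB)
89 MB → memory block 4 (remaining 46 MB)
56 MB → memory block 2 (remaining 27 MB)
55 MB → memory block 5 (remaining 457 MB)
Final memory blocks: [322,146] [318,111,56] [313,100,94] [277,100,89] [55].

5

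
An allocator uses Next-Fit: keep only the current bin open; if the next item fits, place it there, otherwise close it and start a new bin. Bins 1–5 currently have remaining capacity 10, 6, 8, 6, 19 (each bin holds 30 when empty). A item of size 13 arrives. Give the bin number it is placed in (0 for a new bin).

5

Next-Fit only looks at bin 5, which has 19 free.
13 fits there.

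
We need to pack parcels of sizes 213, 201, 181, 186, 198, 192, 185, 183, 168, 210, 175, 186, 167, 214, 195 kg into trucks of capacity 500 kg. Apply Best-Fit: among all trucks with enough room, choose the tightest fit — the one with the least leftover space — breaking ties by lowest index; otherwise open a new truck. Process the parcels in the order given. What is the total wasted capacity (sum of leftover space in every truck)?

1146

truck 1: place 213 kg, 287 kg left
truck 1: place 201 kg, 86 kg left
truck 2: place 181 kg, 319 kg left
truck 2: place 186 kg, 133 kg left
truck 3: place 198 kg, 302 kg left
truck 3: place 192 kg, 110 kg left
truck 4: place 185 kg, 315 kg left
truck 4: place 183 kg, 132 kg left
truck 5: place 168 kg, 332 kg left
truck 5: place 210 kg, 122 kg left
truck 6: place 175 kg, 325 kg left
truck 6: place 186 kg, 139 kg left
truck 7: place 167 kg, 333 kg left
truck 7: place 214 kg, 119 kg left
truck 8: place 195 kg, 305 kg left
8 trucks × 500 kg = 4000 kg; used 2854 kg; unused 1146 kg.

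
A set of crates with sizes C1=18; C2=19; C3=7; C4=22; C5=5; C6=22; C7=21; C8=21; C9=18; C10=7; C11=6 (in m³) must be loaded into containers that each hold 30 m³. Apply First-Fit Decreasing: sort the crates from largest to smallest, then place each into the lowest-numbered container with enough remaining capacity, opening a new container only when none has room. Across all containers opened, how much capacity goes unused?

44

Sorted descending: 22, 22, 21, 21, 19, 18, 18, 7, 7, 6, 5.
22 m³ → container 1 (remaining 8 m³)
22 m³ → container 2 (remaining 8 m³)
21 m³ → container 3 (remaining 9 m³)
21 m³ → container 4 (remaining 9 m³)
19 m³ → container 5 (remaining 11 m³)
18 m³ → container 6 (remaining 12 m³)
18 m³ → container 7 (remaining 12 m³)
7 m³ → container 1 (remaining 1 m³)
7 m³ → container 2 (remaining 1 m³)
6 m³ → container 3 (remaining 3 m³)
5 m³ → container 4 (remaining 4 m³)
7 containers × 30 m³ = 210 m³; used 166 m³; unused 44 m³.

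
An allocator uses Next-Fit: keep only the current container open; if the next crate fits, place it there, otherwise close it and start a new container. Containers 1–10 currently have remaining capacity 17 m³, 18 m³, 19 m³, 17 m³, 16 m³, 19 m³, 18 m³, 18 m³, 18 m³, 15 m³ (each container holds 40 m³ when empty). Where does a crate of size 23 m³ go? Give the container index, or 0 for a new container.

0

Next-Fit only looks at container 10, which has 15 m³ free.
23 m³ does not fit, so a new container is opened.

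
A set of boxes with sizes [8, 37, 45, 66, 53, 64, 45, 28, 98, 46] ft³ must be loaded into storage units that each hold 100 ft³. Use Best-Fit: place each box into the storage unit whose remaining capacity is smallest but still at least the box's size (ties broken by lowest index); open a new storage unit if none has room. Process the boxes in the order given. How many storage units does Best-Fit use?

8 ft³ → storage unit 1 (remaining 92 ft³)
37 ft³ → storage unit 1 (remaining 55 ft³)
45 ft³ → storage unit 1 (remaining 10 ft³)
66 ft³ → storage unit 2 (remaining 34 ft³)
53 ft³ → storage unit 3 (remaining 47 ft³)
64 ft³ → storage unit 4 (remaining 36 ft³)
45 ft³ → storage unit 3 (remaining 2 ft³)
28 ft³ → storage unit 2 (remaining 6 ft³)
98 ft³ → storage unit 5 (remaining 2 ft³)
46 ft³ → storage unit 6 (remaining 54 ft³)

6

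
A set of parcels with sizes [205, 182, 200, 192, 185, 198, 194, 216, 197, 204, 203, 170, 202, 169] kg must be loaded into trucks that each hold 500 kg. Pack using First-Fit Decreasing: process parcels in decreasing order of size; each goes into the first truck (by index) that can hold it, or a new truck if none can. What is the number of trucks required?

7 trucks

Sorted descending: 216, 205, 204, 203, 202, 200, 198, 197, 194, 192, 185, 182, 170, 169.
216 kg → truck 1 (remaining 284 kg)
205 kg → truck 1 (remaining 79 kg)
204 kg → truck 2 (remaining 296 kg)
203 kg → truck 2 (remaining 93 kg)
202 kg → truck 3 (remaining 298 kg)
200 kg → truck 3 (remaining 98 kg)
198 kg → truck 4 (remaining 302 kg)
197 kg → truck 4 (remaining 105 kg)
194 kg → truck 5 (remaining 306 kg)
192 kg → truck 5 (remaining 114 kg)
185 kg → truck 6 (remaining 315 kg)
182 kg → truck 6 (remaining 133 kg)
170 kg → truck 7 (remaining 330 kg)
169 kg → truck 7 (remaining 161 kg)
Final trucks: [216,205] [204,203] [202,200] [198,197] [194,192] [185,182] [170,169].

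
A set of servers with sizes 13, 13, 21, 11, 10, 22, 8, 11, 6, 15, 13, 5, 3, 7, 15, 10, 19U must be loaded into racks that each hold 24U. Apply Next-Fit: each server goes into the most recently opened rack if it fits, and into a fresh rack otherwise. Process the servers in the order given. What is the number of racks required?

rack 1: place 13U, 11U left
rack 2: place 13U, 11U left
rack 3: place 21U, 3U left
rack 4: place 11U, 13U left
rack 4: place 10U, 3U left
rack 5: place 22U, 2U left
rack 6: place 8U, 16U left
rack 6: place 11U, 5U left
rack 7: place 6U, 18U left
rack 7: place 15U, 3U left
rack 8: place 13U, 11U left
rack 8: place 5U, 6U left
rack 8: place 3U, 3U left
rack 9: place 7U, 17U left
rack 9: place 15U, 2U left
rack 10: place 10U, 14U left
rack 11: place 19U, 5U left

11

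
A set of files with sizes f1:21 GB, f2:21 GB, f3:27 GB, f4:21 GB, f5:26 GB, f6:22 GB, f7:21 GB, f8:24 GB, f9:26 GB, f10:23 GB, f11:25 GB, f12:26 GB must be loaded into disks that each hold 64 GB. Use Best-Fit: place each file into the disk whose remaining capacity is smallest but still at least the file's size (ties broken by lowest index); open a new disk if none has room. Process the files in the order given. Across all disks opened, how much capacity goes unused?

101

Put f1 (21 GB) in disk 1; 43 GB remain.
Put f2 (21 GB) in disk 1; 22 GB remain.
Put f3 (27 GB) in disk 2; 37 GB remain.
Put f4 (21 GB) in disk 1; 1 GB remain.
Put f5 (26 GB) in disk 2; 11 GB remain.
Put f6 (22 GB) in disk 3; 42 GB remain.
Put f7 (21 GB) in disk 3; 21 GB remain.
Put f8 (24 GB) in disk 4; 40 GB remain.
Put f9 (26 GB) in disk 4; 14 GB remain.
Put f10 (23 GB) in disk 5; 41 GB remain.
Put f11 (25 GB) in disk 5; 16 GB remain.
Put f12 (26 GB) in disk 6; 38 GB remain.
6 disks × 64 GB = 384 GB; used 283 GB; unused 101 GB.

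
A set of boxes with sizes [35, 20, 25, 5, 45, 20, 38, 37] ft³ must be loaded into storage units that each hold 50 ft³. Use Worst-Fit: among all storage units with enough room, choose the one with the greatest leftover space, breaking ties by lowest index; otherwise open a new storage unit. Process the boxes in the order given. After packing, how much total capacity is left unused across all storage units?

35 ft³ → storage unit 1 (remaining 15 ft³)
20 ft³ → storage unit 2 (remaining 30 ft³)
25 ft³ → storage unit 2 (remaining 5 ft³)
5 ft³ → storage unit 1 (remaining 10 ft³)
45 ft³ → storage unit 3 (remaining 5 ft³)
20 ft³ → storage unit 4 (remaining 30 ft³)
38 ft³ → storage unit 5 (remaining 12 ft³)
37 ft³ → storage unit 6 (remaining 13 ft³)
6 storage units × 50 ft³ = 300 ft³; used 225 ft³; unused 75 ft³.

75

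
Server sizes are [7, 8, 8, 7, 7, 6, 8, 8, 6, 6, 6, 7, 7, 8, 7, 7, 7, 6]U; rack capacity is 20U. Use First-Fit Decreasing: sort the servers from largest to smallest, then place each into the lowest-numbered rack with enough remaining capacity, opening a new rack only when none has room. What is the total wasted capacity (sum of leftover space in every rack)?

14

Sorted descending: 8, 8, 8, 8, 8, 7, 7, 7, 7, 7, 7, 7, 7, 6, 6, 6, 6, 6.
rack 1: place 8U, 12U left
rack 1: place 8U, 4U left
rack 2: place 8U, 12U left
rack 2: place 8U, 4U left
rack 3: place 8U, 12U left
rack 3: place 7U, 5U left
rack 4: place 7U, 13U left
rack 4: place 7U, 6U left
rack 5: place 7U, 13U left
rack 5: place 7U, 6U left
rack 6: place 7U, 13U left
rack 6: place 7U, 6U left
rack 7: place 7U, 13U left
rack 4: place 6U, 0U left
rack 5: place 6U, 0U left
rack 6: place 6U, 0U left
rack 7: place 6U, 7U left
rack 7: place 6U, 1U left
7 racks × 20U = 140U; used 126U; unused 14U.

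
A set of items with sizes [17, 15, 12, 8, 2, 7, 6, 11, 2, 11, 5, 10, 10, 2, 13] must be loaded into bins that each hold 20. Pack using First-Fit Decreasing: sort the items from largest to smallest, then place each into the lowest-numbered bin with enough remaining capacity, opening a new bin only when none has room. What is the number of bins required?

Sorted descending: 17, 15, 13, 12, 11, 11, 10, 10, 8, 7, 6, 5, 2, 2, 2.
Put 17 in bin 1; 3 remain.
Put 15 in bin 2; 5 remain.
Put 13 in bin 3; 7 remain.
Put 12 in bin 4; 8 remain.
Put 11 in bin 5; 9 remain.
Put 11 in bin 6; 9 remain.
Put 10 in bin 7; 10 remain.
Put 10 in bin 7; 0 remain.
Put 8 in bin 4; 0 remain.
Put 7 in bin 3; 0 remain.
Put 6 in bin 5; 3 remain.
Put 5 in bin 2; 0 remain.
Put 2 in bin 1; 1 remain.
Put 2 in bin 5; 1 remain.
Put 2 in bin 6; 7 remain.

7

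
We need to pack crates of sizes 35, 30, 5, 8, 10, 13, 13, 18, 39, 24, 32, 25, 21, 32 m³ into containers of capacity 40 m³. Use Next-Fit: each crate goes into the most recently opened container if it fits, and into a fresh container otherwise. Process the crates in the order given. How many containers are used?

10

container 1: place 35 m³, 5 m³ left
container 2: place 30 m³, 10 m³ left
container 2: place 5 m³, 5 m³ left
container 3: place 8 m³, 32 m³ left
container 3: place 10 m³, 22 m³ left
container 3: place 13 m³, 9 m³ left
container 4: place 13 m³, 27 m³ left
container 4: place 18 m³, 9 m³ left
container 5: place 39 m³, 1 m³ left
container 6: place 24 m³, 16 m³ left
container 7: place 32 m³, 8 m³ left
container 8: place 25 m³, 15 m³ left
container 9: place 21 m³, 19 m³ left
container 10: place 32 m³, 8 m³ left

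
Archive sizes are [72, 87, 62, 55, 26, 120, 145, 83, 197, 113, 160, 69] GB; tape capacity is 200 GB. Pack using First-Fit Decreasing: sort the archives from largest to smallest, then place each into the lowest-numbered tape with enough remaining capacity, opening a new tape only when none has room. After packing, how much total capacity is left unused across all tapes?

Sorted descending: 197, 160, 145, 120, 113, 87, 83, 72, 69, 62, 55, 26.
tape 1: place 197 GB, 3 GB left
tape 2: place 160 GB, 40 GB left
tape 3: place 145 GB, 55 GB left
tape 4: place 120 GB, 80 GB left
tape 5: place 113 GB, 87 GB left
tape 5: place 87 GB, 0 GB left
tape 6: place 83 GB, 117 GB left
tape 4: place 72 GB, 8 GB left
tape 6: place 69 GB, 48 GB left
tape 7: place 62 GB, 138 GB left
tape 3: place 55 GB, 0 GB left
tape 2: place 26 GB, 14 GB left
7 tapes × 200 GB = 1400 GB; used 1189 GB; unused 211 GB.

211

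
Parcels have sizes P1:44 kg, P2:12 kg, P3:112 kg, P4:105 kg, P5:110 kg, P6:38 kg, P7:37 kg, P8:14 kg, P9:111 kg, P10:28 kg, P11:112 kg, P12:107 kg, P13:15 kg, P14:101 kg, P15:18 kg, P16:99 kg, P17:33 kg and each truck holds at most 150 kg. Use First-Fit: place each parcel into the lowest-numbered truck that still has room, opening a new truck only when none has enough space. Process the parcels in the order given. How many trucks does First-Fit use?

9 trucks

P1 (44 kg) → truck 1 (remaining 106 kg)
P2 (12 kg) → truck 1 (remaining 94 kg)
P3 (112 kg) → truck 2 (remaining 38 kg)
P4 (105 kg) → truck 3 (remaining 45 kg)
P5 (110 kg) → truck 4 (remaining 40 kg)
P6 (38 kg) → truck 1 (remaining 56 kg)
P7 (37 kg) → truck 1 (remaining 19 kg)
P8 (14 kg) → truck 1 (remaining 5 kg)
P9 (111 kg) → truck 5 (remaining 39 kg)
P10 (28 kg) → truck 2 (remaining 10 kg)
P11 (112 kg) → truck 6 (remaining 38 kg)
P12 (107 kg) → truck 7 (remaining 43 kg)
P13 (15 kg) → truck 3 (remaining 30 kg)
P14 (101 kg) → truck 8 (remaining 49 kg)
P15 (18 kg) → truck 3 (remaining 12 kg)
P16 (99 kg) → truck 9 (remaining 51 kg)
P17 (33 kg) → truck 4 (remaining 7 kg)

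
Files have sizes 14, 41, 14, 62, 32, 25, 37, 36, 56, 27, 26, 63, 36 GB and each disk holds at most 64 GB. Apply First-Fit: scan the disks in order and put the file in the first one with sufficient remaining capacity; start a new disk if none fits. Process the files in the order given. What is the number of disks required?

8 disks

14 GB → disk 1 (remaining 50 GB)
41 GB → disk 1 (remaining 9 GB)
14 GB → disk 2 (remaining 50 GB)
62 GB → disk 3 (remaining 2 GB)
32 GB → disk 2 (remaining 18 GB)
25 GB → disk 4 (remaining 39 GB)
37 GB → disk 4 (remaining 2 GB)
36 GB → disk 5 (remaining 28 GB)
56 GB → disk 6 (remaining 8 GB)
27 GB → disk 5 (remaining 1 GB)
26 GB → disk 7 (remaining 38 GB)
63 GB → disk 8 (remaining 1 GB)
36 GB → disk 7 (remaining 2 GB)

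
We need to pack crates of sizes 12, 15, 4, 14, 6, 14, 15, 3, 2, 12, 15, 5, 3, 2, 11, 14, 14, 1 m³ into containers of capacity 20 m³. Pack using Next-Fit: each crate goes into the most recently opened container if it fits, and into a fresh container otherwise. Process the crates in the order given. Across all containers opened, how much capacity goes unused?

38

container 1: place 12 m³, 8 m³ left
container 2: place 15 m³, 5 m³ left
container 2: place 4 m³, 1 m³ left
container 3: place 14 m³, 6 m³ left
container 3: place 6 m³, 0 m³ left
container 4: place 14 m³, 6 m³ left
container 5: place 15 m³, 5 m³ left
container 5: place 3 m³, 2 m³ left
container 5: place 2 m³, 0 m³ left
container 6: place 12 m³, 8 m³ left
container 7: place 15 m³, 5 m³ left
container 7: place 5 m³, 0 m³ left
container 8: place 3 m³, 17 m³ left
container 8: place 2 m³, 15 m³ left
container 8: place 11 m³, 4 m³ left
container 9: place 14 m³, 6 m³ left
container 10: place 14 m³, 6 m³ left
container 10: place 1 m³, 5 m³ left
10 containers × 20 m³ = 200 m³; used 162 m³; unused 38 m³.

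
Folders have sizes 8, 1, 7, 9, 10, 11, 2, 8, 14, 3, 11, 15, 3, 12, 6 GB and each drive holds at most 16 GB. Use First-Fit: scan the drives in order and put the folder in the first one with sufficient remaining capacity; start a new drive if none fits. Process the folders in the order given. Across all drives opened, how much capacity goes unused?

24

drive 1: place 8 GB, 8 GB left
drive 1: place 1 GB, 7 GB left
drive 1: place 7 GB, 0 GB left
drive 2: place 9 GB, 7 GB left
drive 3: place 10 GB, 6 GB left
drive 4: place 11 GB, 5 GB left
drive 2: place 2 GB, 5 GB left
drive 5: place 8 GB, 8 GB left
drive 6: place 14 GB, 2 GB left
drive 2: place 3 GB, 2 GB left
drive 7: place 11 GB, 5 GB left
drive 8: place 15 GB, 1 GB left
drive 3: place 3 GB, 3 GB left
drive 9: place 12 GB, 4 GB left
drive 5: place 6 GB, 2 GB left
9 drives × 16 GB = 144 GB; used 120 GB; unused 24 GB.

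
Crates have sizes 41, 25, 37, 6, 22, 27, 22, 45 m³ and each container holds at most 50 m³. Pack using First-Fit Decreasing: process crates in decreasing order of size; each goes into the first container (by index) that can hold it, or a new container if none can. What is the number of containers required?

Sorted descending: 45, 41, 37, 27, 25, 22, 22, 6.
45 m³ → container 1 (remaining 5 m³)
41 m³ → container 2 (remaining 9 m³)
37 m³ → container 3 (remaining 13 m³)
27 m³ → container 4 (remaining 23 m³)
25 m³ → container 5 (remaining 25 m³)
22 m³ → container 4 (remaining 1 m³)
22 m³ → container 5 (remaining 3 m³)
6 m³ → container 2 (remaining 3 m³)
Final containers: [45] [41,6] [37] [27,22] [25,22].

5 containers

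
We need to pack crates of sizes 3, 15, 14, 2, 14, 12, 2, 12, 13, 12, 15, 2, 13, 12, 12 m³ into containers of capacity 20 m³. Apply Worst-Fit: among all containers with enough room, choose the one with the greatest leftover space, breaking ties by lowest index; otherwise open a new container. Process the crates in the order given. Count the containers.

3 m³ → container 1 (remaining 17 m³)
15 m³ → container 1 (remaining 2 m³)
14 m³ → container 2 (remaining 6 m³)
2 m³ → container 2 (remaining 4 m³)
14 m³ → container 3 (remaining 6 m³)
12 m³ → container 4 (remaining 8 m³)
2 m³ → container 4 (remaining 6 m³)
12 m³ → container 5 (remaining 8 m³)
13 m³ → container 6 (remaining 7 m³)
12 m³ → container 7 (remaining 8 m³)
15 m³ → container 8 (remaining 5 m³)
2 m³ → container 5 (remaining 6 m³)
13 m³ → container 9 (remaining 7 m³)
12 m³ → container 10 (remaining 8 m³)
12 m³ → container 11 (remaining 8 m³)
Final containers: [3,15] [14,2] [14] [12,2] [12,2] [13] [12] [15] [13] [12] [12].

11 containers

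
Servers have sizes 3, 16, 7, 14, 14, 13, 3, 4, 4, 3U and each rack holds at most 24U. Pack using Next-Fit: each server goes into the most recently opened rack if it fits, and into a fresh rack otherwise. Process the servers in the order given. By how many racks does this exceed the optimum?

1

Next-Fit: [3,16] [7,14] [14] [13,3,4,4] [3] → 5 racks.
Total size 81U; any packing needs at least ⌈81/24⌉ = 4 racks.
An optimal packing achieves that bound: [16,7] [14,4,4] [14,3,3,3] [13] → 4 racks.
Excess: 5 − 4 = 1.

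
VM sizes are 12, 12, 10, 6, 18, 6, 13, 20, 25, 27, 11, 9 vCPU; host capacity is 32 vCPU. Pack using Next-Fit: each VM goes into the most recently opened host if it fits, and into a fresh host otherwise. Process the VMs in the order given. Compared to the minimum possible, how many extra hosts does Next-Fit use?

Next-Fit: [12,12] [10,6] [18,6] [13] [20] [25] [27] [11,9] → 8 hosts.
Total size 169 vCPU; any packing needs at least ⌈169/32⌉ = 6 hosts.
An optimal packing achieves that bound: [27] [25,6] [20,12] [18,13] [12,11,9] [10,6] → 6 hosts.
Excess: 8 − 6 = 2.

2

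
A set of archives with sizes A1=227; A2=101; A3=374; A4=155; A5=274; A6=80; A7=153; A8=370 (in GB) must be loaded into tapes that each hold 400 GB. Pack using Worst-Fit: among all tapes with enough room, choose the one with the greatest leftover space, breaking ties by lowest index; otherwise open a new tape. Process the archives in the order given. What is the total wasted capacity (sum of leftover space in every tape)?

Put A1 (227 GB) in tape 1; 173 GB remain.
Put A2 (101 GB) in tape 1; 72 GB remain.
Put A3 (374 GB) in tape 2; 26 GB remain.
Put A4 (155 GB) in tape 3; 245 GB remain.
Put A5 (274 GB) in tape 4; 126 GB remain.
Put A6 (80 GB) in tape 3; 165 GB remain.
Put A7 (153 GB) in tape 3; 12 GB remain.
Put A8 (370 GB) in tape 5; 30 GB remain.
5 tapes × 400 GB = 2000 GB; used 1734 GB; unused 266 GB.

266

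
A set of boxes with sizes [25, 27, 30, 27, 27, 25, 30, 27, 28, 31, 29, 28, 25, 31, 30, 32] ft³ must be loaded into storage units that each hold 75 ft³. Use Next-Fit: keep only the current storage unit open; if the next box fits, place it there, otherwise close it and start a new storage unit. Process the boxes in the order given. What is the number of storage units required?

Put 25 ft³ in storage unit 1; 50 ft³ remain.
Put 27 ft³ in storage unit 1; 23 ft³ remain.
Put 30 ft³ in storage unit 2; 45 ft³ remain.
Put 27 ft³ in storage unit 2; 18 ft³ remain.
Put 27 ft³ in storage unit 3; 48 ft³ remain.
Put 25 ft³ in storage unit 3; 23 ft³ remain.
Put 30 ft³ in storage unit 4; 45 ft³ remain.
Put 27 ft³ in storage unit 4; 18 ft³ remain.
Put 28 ft³ in storage unit 5; 47 ft³ remain.
Put 31 ft³ in storage unit 5; 16 ft³ remain.
Put 29 ft³ in storage unit 6; 46 ft³ remain.
Put 28 ft³ in storage unit 6; 18 ft³ remain.
Put 25 ft³ in storage unit 7; 50 ft³ remain.
Put 31 ft³ in storage unit 7; 19 ft³ remain.
Put 30 ft³ in storage unit 8; 45 ft³ remain.
Put 32 ft³ in storage unit 8; 13 ft³ remain.
Final storage units: [25,27] [30,27] [27,25] [30,27] [28,31] [29,28] [25,31] [30,32].

8 storage units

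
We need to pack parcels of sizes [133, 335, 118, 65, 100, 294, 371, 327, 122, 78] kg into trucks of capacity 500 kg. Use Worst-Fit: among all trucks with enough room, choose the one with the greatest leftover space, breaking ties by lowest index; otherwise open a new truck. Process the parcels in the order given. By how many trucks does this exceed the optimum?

1

Worst-Fit: [133,335] [118,65,100,122] [294,78] [371] [327] → 5 trucks.
Total size 1943 kg; any packing needs at least ⌈1943/500⌉ = 4 trucks.
An optimal packing achieves that bound: [371,122] [335,133] [327,100,65] [294,118,78] → 4 trucks.
Excess: 5 − 4 = 1.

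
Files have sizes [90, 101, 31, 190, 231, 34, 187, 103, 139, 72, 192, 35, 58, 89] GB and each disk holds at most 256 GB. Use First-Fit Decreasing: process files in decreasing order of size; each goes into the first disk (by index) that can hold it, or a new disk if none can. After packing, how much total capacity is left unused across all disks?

240

Sorted descending: 231, 192, 190, 187, 139, 103, 101, 90, 89, 72, 58, 35, 34, 31.
231 GB → disk 1 (remaining 25 GB)
192 GB → disk 2 (remaining 64 GB)
190 GB → disk 3 (remaining 66 GB)
187 GB → disk 4 (remaining 69 GB)
139 GB → disk 5 (remaining 117 GB)
103 GB → disk 5 (remaining 14 GB)
101 GB → disk 6 (remaining 155 GB)
90 GB → disk 6 (remaining 65 GB)
89 GB → disk 7 (remaining 167 GB)
72 GB → disk 7 (remaining 95 GB)
58 GB → disk 2 (remaining 6 GB)
35 GB → disk 3 (remaining 31 GB)
34 GB → disk 4 (remaining 35 GB)
31 GB → disk 3 (remaining 0 GB)
7 disks × 256 GB = 1792 GB; used 1552 GB; unused 240 GB.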